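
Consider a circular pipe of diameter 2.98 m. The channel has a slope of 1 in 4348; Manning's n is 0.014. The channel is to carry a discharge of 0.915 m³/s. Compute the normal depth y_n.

y_n = 0.773 m

Manning's equation rearranged: A R^(2/3) = nQ / (1·√S) = 0.014 × 0.915 / (√0.00023) = 0.8447.
Trying y = 0.86 m: A R^(2/3) = 1.041 — high.
Trying y = 0.773 m: A R^(2/3) = 0.8446 — matches.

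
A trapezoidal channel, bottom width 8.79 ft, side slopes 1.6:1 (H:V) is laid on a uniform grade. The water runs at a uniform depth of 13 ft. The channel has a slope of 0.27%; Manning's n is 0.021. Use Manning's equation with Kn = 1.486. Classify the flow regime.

With bottom width b = 8.79 ft and side slope z = 1.6: A = (b + zy)y = (8.79 + 1.6×13)×13 = 384.7 ft²; P = b + 2y√(1+z²) = 8.79 + 2×13×1.887 = 57.85 ft.
Hydraulic radius R = A/P = 384.7/57.85 = 6.65 ft.
V = (1.486/n) R^(2/3) √S = (1.486/0.021) × 6.65^(2/3) × √0.0027 = 13 ft/s. Hydraulic depth D_h = A/T = 384.7/50.39 = 7.634 ft.
Froude number Fr = V/√(g·D_h) = 13/√(32.2×7.634) = 0.829, which is less than 1, so the flow is subcritical.

subcritical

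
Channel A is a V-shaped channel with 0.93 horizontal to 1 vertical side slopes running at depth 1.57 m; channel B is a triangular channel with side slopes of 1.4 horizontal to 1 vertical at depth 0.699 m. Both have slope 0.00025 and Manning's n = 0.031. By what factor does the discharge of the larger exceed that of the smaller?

Channel A: For a triangular section with side slope z = 0.93: A = zy² = 0.93×1.57² = 2.292 m²; P = 2y√(1+z²) = 2×1.57×1.366 = 4.288 m. Hydraulic radius R = A/P = 2.292/4.288 = 0.5346 m. Q_A = (1/0.031)·2.292·0.5346^(2/3)·√0.00025 = 0.7701 m³/s.
Channel B: For a triangular section with side slope z = 1.4: A = zy² = 1.4×0.699² = 0.684 m²; P = 2y√(1+z²) = 2×0.699×1.72 = 2.405 m. Hydraulic radius R = A/P = 0.684/2.405 = 0.2844 m. Q_B = (1/0.031)·0.684·0.2844^(2/3)·√0.00025 = 0.1509 m³/s.
The larger discharge is 0.7701 m³/s and the smaller is 0.1509 m³/s; the ratio is 5.1.

5.1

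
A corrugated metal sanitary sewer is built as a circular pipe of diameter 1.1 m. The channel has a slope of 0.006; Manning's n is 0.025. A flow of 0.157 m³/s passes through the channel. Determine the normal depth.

Manning's equation rearranged: A R^(2/3) = nQ / (1·√S) = 0.025 × 0.157 / (√0.006) = 0.05067.
Trying y = 0.232 m: A R^(2/3) = 0.03918 — too small.
Trying y = 0.317 m: A R^(2/3) = 0.07279 — too large.
Trying y = 0.264 m: A R^(2/3) = 0.05076 — close enough.

y_n = 0.264 m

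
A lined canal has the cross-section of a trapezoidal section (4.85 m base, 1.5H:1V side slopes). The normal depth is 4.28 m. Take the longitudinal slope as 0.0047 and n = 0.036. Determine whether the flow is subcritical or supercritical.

With bottom width b = 4.85 m and side slope z = 1.5: A = (b + zy)y = (4.85 + 1.5×4.28)×4.28 = 48.24 m²; P = b + 2y√(1+z²) = 4.85 + 2×4.28×1.803 = 20.28 m.
Hydraulic radius R = A/P = 48.24/20.28 = 2.378 m.
V = (1/n) R^(2/3) √S = (1/0.036) × 2.378^(2/3) × √0.0047 = 3.393 m/s. Hydraulic depth D_h = A/T = 48.24/17.69 = 2.727 m.
Froude number Fr = V/√(g·D_h) = 3.393/√(9.81×2.727) = 0.656, which is less than 1, so the flow is subcritical.

subcritical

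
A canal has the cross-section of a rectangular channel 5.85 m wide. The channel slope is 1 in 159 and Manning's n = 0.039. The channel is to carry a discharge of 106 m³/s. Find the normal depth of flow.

y_n = 5.73 m

Manning's equation rearranged: A R^(2/3) = nQ / (1·√S) = 0.039 × 106 / (√0.006289) = 52.13.
At y = 4.44 m: A R^(2/3) = 37.91 — low.
At y = 6.33 m: A R^(2/3) = 58.79 — high.
At y = 5.73 m: A R^(2/3) = 52.08 — close enough.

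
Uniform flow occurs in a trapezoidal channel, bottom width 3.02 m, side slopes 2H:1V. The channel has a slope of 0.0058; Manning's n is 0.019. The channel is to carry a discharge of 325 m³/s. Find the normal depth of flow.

Manning's equation rearranged: A R^(2/3) = nQ / (1·√S) = 0.019 × 325 / (√0.0058) = 81.08.
Try y = 2.93 m: A R^(2/3) = 35.8 — short.
Try y = 4.8 m: A R^(2/3) = 110.8 — over.
Try y = 4.2 m: A R^(2/3) = 81.13 — close enough.

y_n = 4.2 m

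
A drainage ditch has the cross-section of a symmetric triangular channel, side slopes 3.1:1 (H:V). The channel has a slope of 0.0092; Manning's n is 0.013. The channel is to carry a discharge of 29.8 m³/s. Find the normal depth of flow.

Manning's equation rearranged: A R^(2/3) = nQ / (1·√S) = 0.013 × 29.8 / (√0.0092) = 4.039.
Try y = 1.51 m: A R^(2/3) = 5.67 — over.
Try y = 0.944 m: A R^(2/3) = 1.62 — short.
Try y = 1.33 m: A R^(2/3) = 4.042 — close enough.

y_n = 1.33 m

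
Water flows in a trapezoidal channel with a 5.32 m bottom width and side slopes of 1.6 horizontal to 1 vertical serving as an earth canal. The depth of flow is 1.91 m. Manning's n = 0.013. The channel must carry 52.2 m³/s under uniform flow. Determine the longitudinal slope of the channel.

S = 0.0013

With bottom width b = 5.32 m and side slope z = 1.6: A = (b + zy)y = (5.32 + 1.6×1.91)×1.91 = 16 m²; P = b + 2y√(1+z²) = 5.32 + 2×1.91×1.887 = 12.53 m.
Hydraulic radius R = A/P = 16/12.53 = 1.277 m.
From Manning's equation, S = [nQ / (1 A R^(2/3))]² = [0.013 × 52.2 / (1 × 16 × 1.277^(2/3))]² = 0.0013.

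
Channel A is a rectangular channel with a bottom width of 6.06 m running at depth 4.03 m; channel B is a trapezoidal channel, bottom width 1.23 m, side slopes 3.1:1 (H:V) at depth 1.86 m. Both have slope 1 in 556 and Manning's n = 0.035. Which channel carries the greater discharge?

channel A

Channel A: Flow area A = b·y = 6.06 × 4.03 = 24.42 m². Wetted perimeter P = b + 2y = 6.06 + 2×4.03 = 14.12 m. Hydraulic radius R = A/P = 24.42/14.12 = 1.73 m. Q_A = (1/0.035)·24.42·1.73^(2/3)·√0.001799 = 42.64 m³/s.
Channel B: With bottom width b = 1.23 m and side slope z = 3.1: A = (b + zy)y = (1.23 + 3.1×1.86)×1.86 = 13.01 m²; P = b + 2y√(1+z²) = 1.23 + 2×1.86×3.257 = 13.35 m. Hydraulic radius R = A/P = 13.01/13.35 = 0.9749 m. Q_B = (1/0.035)·13.01·0.9749^(2/3)·√0.001799 = 15.5 m³/s.
Q_A = 42.64 m³/s vs Q_B = 15.5 m³/s, so channel A carries more.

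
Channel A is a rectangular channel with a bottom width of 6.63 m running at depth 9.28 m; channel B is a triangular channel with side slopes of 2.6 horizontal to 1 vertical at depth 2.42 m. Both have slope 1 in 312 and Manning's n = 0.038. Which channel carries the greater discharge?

Channel A: Flow area A = b·y = 6.63 × 9.28 = 61.53 m². Wetted perimeter P = b + 2y = 6.63 + 2×9.28 = 25.19 m. Hydraulic radius R = A/P = 61.53/25.19 = 2.442 m. Q_A = (1/0.038)·61.53·2.442^(2/3)·√0.003205 = 166.2 m³/s.
Channel B: For a triangular section with side slope z = 2.6: A = zy² = 2.6×2.42² = 15.23 m²; P = 2y√(1+z²) = 2×2.42×2.786 = 13.48 m. Hydraulic radius R = A/P = 15.23/13.48 = 1.129 m. Q_B = (1/0.038)·15.23·1.129^(2/3)·√0.003205 = 24.6 m³/s.
Q_A = 166.2 m³/s vs Q_B = 24.6 m³/s, so channel A carries more.

channel A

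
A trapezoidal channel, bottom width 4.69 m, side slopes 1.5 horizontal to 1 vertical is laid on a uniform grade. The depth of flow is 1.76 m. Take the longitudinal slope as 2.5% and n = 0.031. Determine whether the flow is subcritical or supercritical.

With bottom width b = 4.69 m and side slope z = 1.5: A = (b + zy)y = (4.69 + 1.5×1.76)×1.76 = 12.9 m²; P = b + 2y√(1+z²) = 4.69 + 2×1.76×1.803 = 11.04 m.
Hydraulic radius R = A/P = 12.9/11.04 = 1.169 m.
V = (1/n) R^(2/3) √S = (1/0.031) × 1.169^(2/3) × √0.025 = 5.66 m/s. Hydraulic depth D_h = A/T = 12.9/9.97 = 1.294 m.
Froude number Fr = V/√(g·D_h) = 5.66/√(9.81×1.294) = 1.59, which is greater than 1, so the flow is supercritical.

supercritical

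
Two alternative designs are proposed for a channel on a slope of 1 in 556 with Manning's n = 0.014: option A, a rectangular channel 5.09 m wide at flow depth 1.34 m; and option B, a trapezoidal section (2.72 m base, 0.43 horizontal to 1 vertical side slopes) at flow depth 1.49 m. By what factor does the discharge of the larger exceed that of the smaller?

1.4

Channel A: Flow area A = b·y = 5.09 × 1.34 = 6.821 m². Wetted perimeter P = b + 2y = 5.09 + 2×1.34 = 7.77 m. Hydraulic radius R = A/P = 6.821/7.77 = 0.8778 m. Q_A = (1/0.014)·6.821·0.8778^(2/3)·√0.001799 = 18.94 m³/s.
Channel B: With bottom width b = 2.72 m and side slope z = 0.43: A = (b + zy)y = (2.72 + 0.43×1.49)×1.49 = 5.007 m²; P = b + 2y√(1+z²) = 2.72 + 2×1.49×1.089 = 5.964 m. Hydraulic radius R = A/P = 5.007/5.964 = 0.8396 m. Q_B = (1/0.014)·5.007·0.8396^(2/3)·√0.001799 = 13.5 m³/s.
The larger discharge is 18.94 m³/s and the smaller is 13.5 m³/s; the ratio is 1.4.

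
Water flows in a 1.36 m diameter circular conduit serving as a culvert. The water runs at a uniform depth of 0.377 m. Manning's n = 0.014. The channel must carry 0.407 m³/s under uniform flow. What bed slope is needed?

S = 0.0023

For a circular section of diameter D = 1.36 m at depth y = 0.377 m, the central angle is θ = 2 arccos(1 − 2y/D) = 2.218 rad. Then A = (D²/8)(θ − sin θ) = 0.3283 m² and P = Dθ/2 = 1.508 m.
Hydraulic radius R = A/P = 0.3283/1.508 = 0.2177 m.
From Manning's equation, S = [nQ / (1 A R^(2/3))]² = [0.014 × 0.407 / (1 × 0.3283 × 0.2177^(2/3))]² = 0.0023.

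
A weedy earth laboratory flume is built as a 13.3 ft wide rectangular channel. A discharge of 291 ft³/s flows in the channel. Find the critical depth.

For a rectangular channel, critical depth y_c = (q²/g)^(1/3) where q = Q/b = 291/13.3 = 21.88 ft²/s.
So y_c = (21.88²/32.2)^(1/3) = 2.46 ft.

y_c = 2.46 ft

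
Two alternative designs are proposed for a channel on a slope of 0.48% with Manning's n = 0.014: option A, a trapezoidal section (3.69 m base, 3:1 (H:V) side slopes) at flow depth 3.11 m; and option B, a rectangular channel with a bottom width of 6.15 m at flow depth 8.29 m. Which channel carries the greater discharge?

channel B

Channel A: With bottom width b = 3.69 m and side slope z = 3: A = (b + zy)y = (3.69 + 3×3.11)×3.11 = 40.49 m²; P = b + 2y√(1+z²) = 3.69 + 2×3.11×3.162 = 23.36 m. Hydraulic radius R = A/P = 40.49/23.36 = 1.733 m. Q_A = (1/0.014)·40.49·1.733^(2/3)·√0.0048 = 289.2 m³/s.
Channel B: Flow area A = b·y = 6.15 × 8.29 = 50.98 m². Wetted perimeter P = b + 2y = 6.15 + 2×8.29 = 22.73 m. Hydraulic radius R = A/P = 50.98/22.73 = 2.243 m. Q_B = (1/0.014)·50.98·2.243^(2/3)·√0.0048 = 432.3 m³/s.
Q_A = 289.2 m³/s vs Q_B = 432.3 m³/s, so channel B carries more.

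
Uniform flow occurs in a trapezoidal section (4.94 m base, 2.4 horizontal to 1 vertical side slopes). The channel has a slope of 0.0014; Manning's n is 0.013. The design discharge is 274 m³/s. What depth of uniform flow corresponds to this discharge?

y_n = 3.91 m

Manning's equation rearranged: A R^(2/3) = nQ / (1·√S) = 0.013 × 274 / (√0.0014) = 95.2.
Trying y = 3.37 m: A R^(2/3) = 68.63 — too small.
Trying y = 3.91 m: A R^(2/3) = 95.2 — matches.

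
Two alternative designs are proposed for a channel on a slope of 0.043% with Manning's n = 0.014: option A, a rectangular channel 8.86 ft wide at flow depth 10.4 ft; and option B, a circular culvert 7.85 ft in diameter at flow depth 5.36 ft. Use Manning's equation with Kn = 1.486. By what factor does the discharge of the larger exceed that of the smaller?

3.19

Channel A: Flow area A = b·y = 8.86 × 10.4 = 92.14 ft². Wetted perimeter P = b + 2y = 8.86 + 2×10.4 = 29.66 ft. Hydraulic radius R = A/P = 92.14/29.66 = 3.107 ft. Q_A = (1.486/0.014)·92.14·3.107^(2/3)·√0.00043 = 431.8 ft³/s.
Channel B: For a circular section of diameter D = 7.85 ft at depth y = 5.36 ft, the central angle is θ = 2 arccos(1 − 2y/D) = 3.89 rad. Then A = (D²/8)(θ − sin θ) = 35.21 ft² and P = Dθ/2 = 15.27 ft. Hydraulic radius R = A/P = 35.21/15.27 = 2.306 ft. Q_B = (1.486/0.014)·35.21·2.306^(2/3)·√0.00043 = 135.3 ft³/s.
The larger discharge is 431.8 ft³/s and the smaller is 135.3 ft³/s; the ratio is 3.19.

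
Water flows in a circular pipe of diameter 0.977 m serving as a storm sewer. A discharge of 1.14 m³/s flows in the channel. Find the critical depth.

At critical depth, Q² T / (g A³) = 1, i.e. A³/T = Q²/g = 1.14²/9.81 = 0.1325.
Try y = 0.492 m: A³/T = 0.0554 — too small.
Try y = 0.744 m: A³/T = 0.276 — too large.
Try y = 0.618 m: A³/T = 0.1326 — close enough.

y_c = 0.618 m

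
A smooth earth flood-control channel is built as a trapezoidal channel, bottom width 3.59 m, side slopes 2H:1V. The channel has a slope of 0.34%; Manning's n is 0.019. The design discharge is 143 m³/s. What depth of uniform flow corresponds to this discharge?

Manning's equation rearranged: A R^(2/3) = nQ / (1·√S) = 0.019 × 143 / (√0.0034) = 46.6.
At y = 3.87 m: A R^(2/3) = 71.86 — too large.
At y = 3.19 m: A R^(2/3) = 46.73 — ≈ 46.6.

y_n = 3.19 m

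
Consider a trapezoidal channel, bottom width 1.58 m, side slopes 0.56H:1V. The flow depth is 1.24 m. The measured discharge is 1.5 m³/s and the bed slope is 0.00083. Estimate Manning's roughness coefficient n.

With bottom width b = 1.58 m and side slope z = 0.56: A = (b + zy)y = (1.58 + 0.56×1.24)×1.24 = 2.82 m²; P = b + 2y√(1+z²) = 1.58 + 2×1.24×1.146 = 4.422 m.
Hydraulic radius R = A/P = 2.82/4.422 = 0.6377 m.
Rearranging Manning's equation: n = (1/Q) A R^(2/3) S^(1/2) = (1/1.5) × 2.82 × 0.6377^(2/3) × √0.00083 = 0.0401.

n = 0.0401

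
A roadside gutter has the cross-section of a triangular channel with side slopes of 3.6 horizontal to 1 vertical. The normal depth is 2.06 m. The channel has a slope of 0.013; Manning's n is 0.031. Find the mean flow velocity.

For a triangular section with side slope z = 3.6: A = zy² = 3.6×2.06² = 15.28 m²; P = 2y√(1+z²) = 2×2.06×3.736 = 15.39 m.
Hydraulic radius R = A/P = 15.28/15.39 = 0.9924 m.
From Manning's equation, V = (1/n) R^(2/3) S^(1/2) = (1/0.031) × 0.9924^(2/3) × 0.013^(1/2) = 3.66 m/s.

V = 3.66 m/s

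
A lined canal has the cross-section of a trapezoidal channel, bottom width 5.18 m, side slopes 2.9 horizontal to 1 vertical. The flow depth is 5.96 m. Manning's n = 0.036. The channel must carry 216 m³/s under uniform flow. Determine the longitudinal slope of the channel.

With bottom width b = 5.18 m and side slope z = 2.9: A = (b + zy)y = (5.18 + 2.9×5.96)×5.96 = 133.9 m²; P = b + 2y√(1+z²) = 5.18 + 2×5.96×3.068 = 41.75 m.
Hydraulic radius R = A/P = 133.9/41.75 = 3.207 m.
From Manning's equation, S = [nQ / (1 A R^(2/3))]² = [0.036 × 216 / (1 × 133.9 × 3.207^(2/3))]² = 0.000713.

S = 0.000713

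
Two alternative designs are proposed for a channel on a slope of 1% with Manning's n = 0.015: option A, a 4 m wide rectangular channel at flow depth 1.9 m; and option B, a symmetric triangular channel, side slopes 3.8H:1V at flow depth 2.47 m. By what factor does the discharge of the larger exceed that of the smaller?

Channel A: Flow area A = b·y = 4 × 1.9 = 7.6 m². Wetted perimeter P = b + 2y = 4 + 2×1.9 = 7.8 m. Hydraulic radius R = A/P = 7.6/7.8 = 0.9744 m. Q_A = (1/0.015)·7.6·0.9744^(2/3)·√0.01 = 49.8 m³/s.
Channel B: For a triangular section with side slope z = 3.8: A = zy² = 3.8×2.47² = 23.18 m²; P = 2y√(1+z²) = 2×2.47×3.929 = 19.41 m. Hydraulic radius R = A/P = 23.18/19.41 = 1.194 m. Q_B = (1/0.015)·23.18·1.194^(2/3)·√0.01 = 174 m³/s.
The larger discharge is 174 m³/s and the smaller is 49.8 m³/s; the ratio is 3.49.

3.49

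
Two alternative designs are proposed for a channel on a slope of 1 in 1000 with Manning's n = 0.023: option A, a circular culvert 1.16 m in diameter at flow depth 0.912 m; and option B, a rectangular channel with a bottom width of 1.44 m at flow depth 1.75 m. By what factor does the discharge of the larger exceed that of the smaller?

3.62

Channel A: For a circular section of diameter D = 1.16 m at depth y = 0.912 m, the central angle is θ = 2 arccos(1 − 2y/D) = 4.36 rad. Then A = (D²/8)(θ − sin θ) = 0.8913 m² and P = Dθ/2 = 2.529 m. Hydraulic radius R = A/P = 0.8913/2.529 = 0.3524 m. Q_A = (1/0.023)·0.8913·0.3524^(2/3)·√0.001 = 0.6114 m³/s.
Channel B: Flow area A = b·y = 1.44 × 1.75 = 2.52 m². Wetted perimeter P = b + 2y = 1.44 + 2×1.75 = 4.94 m. Hydraulic radius R = A/P = 2.52/4.94 = 0.5101 m. Q_B = (1/0.023)·2.52·0.5101^(2/3)·√0.001 = 2.212 m³/s.
The larger discharge is 2.212 m³/s and the smaller is 0.6114 m³/s; the ratio is 3.62.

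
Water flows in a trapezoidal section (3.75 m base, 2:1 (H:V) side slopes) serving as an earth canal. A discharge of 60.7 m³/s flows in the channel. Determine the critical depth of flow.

At critical depth, Q² T / (g A³) = 1, i.e. A³/T = Q²/g = 60.7²/9.81 = 375.6.
At y = 1.67 m: A³/T = 159.1 — too small.
At y = 2.64 m: A³/T = 946.8 — too large.
At y = 2.09 m: A³/T = 375.9 — matches.

y_c = 2.09 m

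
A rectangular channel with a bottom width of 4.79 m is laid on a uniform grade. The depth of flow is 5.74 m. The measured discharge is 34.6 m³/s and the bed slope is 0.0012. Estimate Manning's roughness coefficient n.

Flow area A = b·y = 4.79 × 5.74 = 27.49 m². Wetted perimeter P = b + 2y = 4.79 + 2×5.74 = 16.27 m.
Hydraulic radius R = A/P = 27.49/16.27 = 1.69 m.
Rearranging Manning's equation: n = (1/Q) A R^(2/3) S^(1/2) = (1/34.6) × 27.49 × 1.69^(2/3) × √0.0012 = 0.0391.

n = 0.0391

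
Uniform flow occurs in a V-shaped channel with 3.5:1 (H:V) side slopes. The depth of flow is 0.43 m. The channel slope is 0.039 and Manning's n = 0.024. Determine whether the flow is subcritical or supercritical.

For a triangular section with side slope z = 3.5: A = zy² = 3.5×0.43² = 0.6471 m²; P = 2y√(1+z²) = 2×0.43×3.64 = 3.13 m.
Hydraulic radius R = A/P = 0.6471/3.13 = 0.2067 m.
V = (1/n) R^(2/3) √S = (1/0.024) × 0.2067^(2/3) × √0.039 = 2.877 m/s. Hydraulic depth D_h = A/T = 0.6471/3.01 = 0.215 m.
Froude number Fr = V/√(g·D_h) = 2.877/√(9.81×0.215) = 1.98, which is greater than 1, so the flow is supercritical.

supercritical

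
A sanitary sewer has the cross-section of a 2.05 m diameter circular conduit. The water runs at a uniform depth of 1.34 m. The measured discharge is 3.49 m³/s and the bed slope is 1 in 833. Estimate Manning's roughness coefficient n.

n = 0.016

For a circular section of diameter D = 2.05 m at depth y = 1.34 m, the central angle is θ = 2 arccos(1 − 2y/D) = 3.766 rad. Then A = (D²/8)(θ − sin θ) = 2.286 m² and P = Dθ/2 = 3.86 m.
Hydraulic radius R = A/P = 2.286/3.86 = 0.5921 m.
Rearranging Manning's equation: n = (1/Q) A R^(2/3) S^(1/2) = (1/3.49) × 2.286 × 0.5921^(2/3) × √0.0012 = 0.016.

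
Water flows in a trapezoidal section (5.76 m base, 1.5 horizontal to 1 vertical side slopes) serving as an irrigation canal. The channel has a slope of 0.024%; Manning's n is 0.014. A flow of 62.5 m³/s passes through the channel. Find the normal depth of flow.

Manning's equation rearranged: A R^(2/3) = nQ / (1·√S) = 0.014 × 62.5 / (√0.00024) = 56.48.
At y = 2.5 m: A R^(2/3) = 32.65 — too small.
At y = 3.31 m: A R^(2/3) = 56.47 — matches.

y_n = 3.31 m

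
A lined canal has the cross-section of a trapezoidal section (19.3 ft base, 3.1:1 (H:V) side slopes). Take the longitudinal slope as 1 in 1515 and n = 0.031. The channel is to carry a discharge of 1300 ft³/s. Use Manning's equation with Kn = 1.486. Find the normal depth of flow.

Manning's equation rearranged: A R^(2/3) = nQ / (1.486·√S) = 0.031 × 1300 / (1.486 × √0.0006601) = 1056.
At y = 6.71 ft: A R^(2/3) = 708.2 — low.
At y = 9.66 ft: A R^(2/3) = 1533 — high.
At y = 8.12 ft: A R^(2/3) = 1056 — matches.

y_n = 8.12 ft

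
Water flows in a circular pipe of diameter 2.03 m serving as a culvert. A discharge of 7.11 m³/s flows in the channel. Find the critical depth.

At critical depth, Q² T / (g A³) = 1, i.e. A³/T = Q²/g = 7.11²/9.81 = 5.153.
At y = 1.09 m: A³/T = 2.741 — low.
At y = 1.5 m: A³/T = 9.452 — high.
At y = 1.29 m: A³/T = 5.226 — ≈ 5.153.

y_c = 1.29 m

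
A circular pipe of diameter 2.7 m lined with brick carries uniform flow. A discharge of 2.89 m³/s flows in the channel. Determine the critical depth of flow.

y_c = 0.739 m

At critical depth, Q² T / (g A³) = 1, i.e. A³/T = Q²/g = 2.89²/9.81 = 0.8514.
At y = 0.523 m: A³/T = 0.2213 — short.
At y = 0.85 m: A³/T = 1.469 — over.
At y = 0.739 m: A³/T = 0.8533 — matches.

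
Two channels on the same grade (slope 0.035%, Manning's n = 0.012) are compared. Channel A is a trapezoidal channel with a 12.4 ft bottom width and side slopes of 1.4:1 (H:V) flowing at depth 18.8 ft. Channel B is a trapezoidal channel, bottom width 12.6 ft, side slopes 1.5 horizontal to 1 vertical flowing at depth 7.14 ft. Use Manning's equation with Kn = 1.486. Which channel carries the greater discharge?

channel A

Channel A: With bottom width b = 12.4 ft and side slope z = 1.4: A = (b + zy)y = (12.4 + 1.4×18.8)×18.8 = 727.9 ft²; P = b + 2y√(1+z²) = 12.4 + 2×18.8×1.72 = 77.09 ft. Hydraulic radius R = A/P = 727.9/77.09 = 9.443 ft. Q_A = (1.486/0.012)·727.9·9.443^(2/3)·√0.00035 = 7534 ft³/s.
Channel B: With bottom width b = 12.6 ft and side slope z = 1.5: A = (b + zy)y = (12.6 + 1.5×7.14)×7.14 = 166.4 ft²; P = b + 2y√(1+z²) = 12.6 + 2×7.14×1.803 = 38.34 ft. Hydraulic radius R = A/P = 166.4/38.34 = 4.341 ft. Q_B = (1.486/0.012)·166.4·4.341^(2/3)·√0.00035 = 1026 ft³/s.
Q_A = 7534 ft³/s vs Q_B = 1026 ft³/s, so channel A carries more.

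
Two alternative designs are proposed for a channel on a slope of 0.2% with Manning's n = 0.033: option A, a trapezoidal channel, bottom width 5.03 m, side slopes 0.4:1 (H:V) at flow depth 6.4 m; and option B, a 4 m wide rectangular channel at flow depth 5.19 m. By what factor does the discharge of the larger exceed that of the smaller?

Channel A: With bottom width b = 5.03 m and side slope z = 0.4: A = (b + zy)y = (5.03 + 0.4×6.4)×6.4 = 48.58 m²; P = b + 2y√(1+z²) = 5.03 + 2×6.4×1.077 = 18.82 m. Hydraulic radius R = A/P = 48.58/18.82 = 2.582 m. Q_A = (1/0.033)·48.58·2.582^(2/3)·√0.002 = 123.9 m³/s.
Channel B: Flow area A = b·y = 4 × 5.19 = 20.76 m². Wetted perimeter P = b + 2y = 4 + 2×5.19 = 14.38 m. Hydraulic radius R = A/P = 20.76/14.38 = 1.444 m. Q_B = (1/0.033)·20.76·1.444^(2/3)·√0.002 = 35.94 m³/s.
The larger discharge is 123.9 m³/s and the smaller is 35.94 m³/s; the ratio is 3.45.

3.45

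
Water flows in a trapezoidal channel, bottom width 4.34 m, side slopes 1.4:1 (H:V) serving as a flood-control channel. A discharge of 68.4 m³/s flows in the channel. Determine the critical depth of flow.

At critical depth, Q² T / (g A³) = 1, i.e. A³/T = Q²/g = 68.4²/9.81 = 476.9.
At y = 2.71 m: A³/T = 898 — high.
At y = 1.56 m: A³/T = 121.1 — low.
At y = 2.29 m: A³/T = 479.9 — ≈ 476.9.

y_c = 2.29 m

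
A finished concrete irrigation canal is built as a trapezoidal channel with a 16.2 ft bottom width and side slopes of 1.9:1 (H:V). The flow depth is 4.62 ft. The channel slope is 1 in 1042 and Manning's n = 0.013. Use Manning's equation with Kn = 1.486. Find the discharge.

With bottom width b = 16.2 ft and side slope z = 1.9: A = (b + zy)y = (16.2 + 1.9×4.62)×4.62 = 115.4 ft²; P = b + 2y√(1+z²) = 16.2 + 2×4.62×2.147 = 36.04 ft.
Hydraulic radius R = A/P = 115.4/36.04 = 3.202 ft.
Manning's equation: Q = (1.486/n) A R^(2/3) S^(1/2) = (1.486/0.013) × 115.4 × 3.202^(2/3) × 0.0009597^(1/2) = 888 ft³/s.

Q = 888 ft³/s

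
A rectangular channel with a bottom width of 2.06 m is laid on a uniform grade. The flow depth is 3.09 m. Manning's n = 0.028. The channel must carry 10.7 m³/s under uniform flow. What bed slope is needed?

Flow area A = b·y = 2.06 × 3.09 = 6.365 m². Wetted perimeter P = b + 2y = 2.06 + 2×3.09 = 8.24 m.
Hydraulic radius R = A/P = 6.365/8.24 = 0.7725 m.
From Manning's equation, S = [nQ / (1 A R^(2/3))]² = [0.028 × 10.7 / (1 × 6.365 × 0.7725^(2/3))]² = 0.00313.

S = 0.00313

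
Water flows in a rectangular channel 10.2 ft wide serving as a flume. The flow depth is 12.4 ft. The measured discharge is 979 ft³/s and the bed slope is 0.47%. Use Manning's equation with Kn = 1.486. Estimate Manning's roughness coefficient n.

Flow area A = b·y = 10.2 × 12.4 = 126.5 ft². Wetted perimeter P = b + 2y = 10.2 + 2×12.4 = 35 ft.
Hydraulic radius R = A/P = 126.5/35 = 3.614 ft.
Rearranging Manning's equation: n = (1.486/Q) A R^(2/3) S^(1/2) = (1.486/979) × 126.5 × 3.614^(2/3) × √0.0047 = 0.031.

n = 0.031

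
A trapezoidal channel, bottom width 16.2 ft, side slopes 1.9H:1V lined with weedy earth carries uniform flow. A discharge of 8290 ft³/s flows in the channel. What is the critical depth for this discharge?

At critical depth, Q² T / (g A³) = 1, i.e. A³/T = Q²/g = 8290²/32.2 = 2134000.
Try y = 14.5 ft: A³/T = 3581000 — high.
Try y = 10.6 ft: A³/T = 1012000 — low.
Try y = 12.8 ft: A³/T = 2152000 — ≈ 2134000.

y_c = 12.8 ft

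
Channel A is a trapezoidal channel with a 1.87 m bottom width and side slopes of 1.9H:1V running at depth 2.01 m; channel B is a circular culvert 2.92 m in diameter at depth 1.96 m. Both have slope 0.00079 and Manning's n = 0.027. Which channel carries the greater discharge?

channel A

Channel A: With bottom width b = 1.87 m and side slope z = 1.9: A = (b + zy)y = (1.87 + 1.9×2.01)×2.01 = 11.43 m²; P = b + 2y√(1+z²) = 1.87 + 2×2.01×2.147 = 10.5 m. Hydraulic radius R = A/P = 11.43/10.5 = 1.089 m. Q_A = (1/0.027)·11.43·1.089^(2/3)·√0.00079 = 12.6 m³/s.
Channel B: For a circular section of diameter D = 2.92 m at depth y = 1.96 m, the central angle is θ = 2 arccos(1 − 2y/D) = 3.841 rad. Then A = (D²/8)(θ − sin θ) = 4.779 m² and P = Dθ/2 = 5.607 m. Hydraulic radius R = A/P = 4.779/5.607 = 0.8523 m. Q_B = (1/0.027)·4.779·0.8523^(2/3)·√0.00079 = 4.472 m³/s.
Q_A = 12.6 m³/s vs Q_B = 4.472 m³/s, so channel A carries more.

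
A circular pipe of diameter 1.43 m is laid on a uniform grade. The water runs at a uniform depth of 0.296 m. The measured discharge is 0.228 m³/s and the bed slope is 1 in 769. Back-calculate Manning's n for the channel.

n = 0.012

For a circular section of diameter D = 1.43 m at depth y = 0.296 m, the central angle is θ = 2 arccos(1 − 2y/D) = 1.889 rad. Then A = (D²/8)(θ − sin θ) = 0.2402 m² and P = Dθ/2 = 1.351 m.
Hydraulic radius R = A/P = 0.2402/1.351 = 0.1778 m.
Rearranging Manning's equation: n = (1/Q) A R^(2/3) S^(1/2) = (1/0.228) × 0.2402 × 0.1778^(2/3) × √0.0013 = 0.012.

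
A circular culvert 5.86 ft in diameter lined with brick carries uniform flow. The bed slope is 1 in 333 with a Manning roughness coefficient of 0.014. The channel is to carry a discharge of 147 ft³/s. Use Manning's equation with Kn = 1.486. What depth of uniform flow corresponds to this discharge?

y_n = 3.7 ft

Manning's equation rearranged: A R^(2/3) = nQ / (1.486·√S) = 0.014 × 147 / (1.486 × √0.003003) = 25.27.
At y = 4.02 ft: A R^(2/3) = 28.36 — high.
At y = 3.15 ft: A R^(2/3) = 19.63 — low.
At y = 3.7 ft: A R^(2/3) = 25.23 — ≈ 25.27.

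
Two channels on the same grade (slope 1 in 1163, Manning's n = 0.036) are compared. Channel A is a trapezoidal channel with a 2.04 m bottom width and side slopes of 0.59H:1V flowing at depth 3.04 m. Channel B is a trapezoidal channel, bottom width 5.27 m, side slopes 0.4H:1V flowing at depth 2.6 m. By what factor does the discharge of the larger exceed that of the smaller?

1.57

Channel A: With bottom width b = 2.04 m and side slope z = 0.59: A = (b + zy)y = (2.04 + 0.59×3.04)×3.04 = 11.65 m²; P = b + 2y√(1+z²) = 2.04 + 2×3.04×1.161 = 9.099 m. Hydraulic radius R = A/P = 11.65/9.099 = 1.281 m. Q_A = (1/0.036)·11.65·1.281^(2/3)·√0.0008598 = 11.2 m³/s.
Channel B: With bottom width b = 5.27 m and side slope z = 0.4: A = (b + zy)y = (5.27 + 0.4×2.6)×2.6 = 16.41 m²; P = b + 2y√(1+z²) = 5.27 + 2×2.6×1.077 = 10.87 m. Hydraulic radius R = A/P = 16.41/10.87 = 1.509 m. Q_B = (1/0.036)·16.41·1.509^(2/3)·√0.0008598 = 17.58 m³/s.
The larger discharge is 17.58 m³/s and the smaller is 11.2 m³/s; the ratio is 1.57.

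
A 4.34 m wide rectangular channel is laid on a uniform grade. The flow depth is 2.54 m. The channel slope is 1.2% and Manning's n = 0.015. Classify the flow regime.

supercritical

Flow area A = b·y = 4.34 × 2.54 = 11.02 m². Wetted perimeter P = b + 2y = 4.34 + 2×2.54 = 9.42 m.
Hydraulic radius R = A/P = 11.02/9.42 = 1.17 m.
V = (1/n) R^(2/3) √S = (1/0.015) × 1.17^(2/3) × √0.012 = 8.11 m/s. Hydraulic depth D_h = A/T = 11.02/4.34 = 2.54 m.
Froude number Fr = V/√(g·D_h) = 8.11/√(9.81×2.54) = 1.62, which is greater than 1, so the flow is supercritical.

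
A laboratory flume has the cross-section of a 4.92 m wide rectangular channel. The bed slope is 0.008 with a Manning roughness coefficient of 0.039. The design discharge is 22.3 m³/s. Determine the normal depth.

y_n = 1.89 m

Manning's equation rearranged: A R^(2/3) = nQ / (1·√S) = 0.039 × 22.3 / (√0.008) = 9.724.
At y = 2.34 m: A R^(2/3) = 13 — too large.
At y = 1.56 m: A R^(2/3) = 7.441 — too small.
At y = 1.89 m: A R^(2/3) = 9.721 — close enough.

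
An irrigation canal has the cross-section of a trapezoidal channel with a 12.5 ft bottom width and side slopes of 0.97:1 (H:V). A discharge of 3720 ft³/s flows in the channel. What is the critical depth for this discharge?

At critical depth, Q² T / (g A³) = 1, i.e. A³/T = Q²/g = 3720²/32.2 = 429800.
At y = 8.2 ft: A³/T = 166100 — short.
At y = 10.6 ft: A³/T = 425900 — ≈ 429800.

y_c = 10.6 ft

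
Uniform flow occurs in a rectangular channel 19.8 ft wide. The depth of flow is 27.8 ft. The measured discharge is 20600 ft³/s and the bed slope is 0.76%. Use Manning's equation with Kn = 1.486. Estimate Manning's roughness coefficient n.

n = 0.013

Flow area A = b·y = 19.8 × 27.8 = 550.4 ft². Wetted perimeter P = b + 2y = 19.8 + 2×27.8 = 75.4 ft.
Hydraulic radius R = A/P = 550.4/75.4 = 7.3 ft.
Rearranging Manning's equation: n = (1.486/Q) A R^(2/3) S^(1/2) = (1.486/20600) × 550.4 × 7.3^(2/3) × √0.0076 = 0.013.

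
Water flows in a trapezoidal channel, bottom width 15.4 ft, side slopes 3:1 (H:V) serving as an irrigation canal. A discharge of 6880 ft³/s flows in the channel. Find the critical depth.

y_c = 10.4 ft

At critical depth, Q² T / (g A³) = 1, i.e. A³/T = Q²/g = 6880²/32.2 = 1470000.
At y = 8.6 ft: A³/T = 663900 — low.
At y = 13.3 ft: A³/T = 4179000 — high.
At y = 10.4 ft: A³/T = 1463000 — ≈ 1470000.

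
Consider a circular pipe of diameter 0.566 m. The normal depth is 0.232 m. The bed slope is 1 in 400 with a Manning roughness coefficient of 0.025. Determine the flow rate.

Q = 0.0481 m³/s

For a circular section of diameter D = 0.566 m at depth y = 0.232 m, the central angle is θ = 2 arccos(1 − 2y/D) = 2.779 rad. Then A = (D²/8)(θ − sin θ) = 0.09709 m² and P = Dθ/2 = 0.7865 m.
Hydraulic radius R = A/P = 0.09709/0.7865 = 0.1234 m.
Manning's equation: Q = (1/n) A R^(2/3) S^(1/2) = (1/0.025) × 0.09709 × 0.1234^(2/3) × 0.0025^(1/2) = 0.0481 m³/s.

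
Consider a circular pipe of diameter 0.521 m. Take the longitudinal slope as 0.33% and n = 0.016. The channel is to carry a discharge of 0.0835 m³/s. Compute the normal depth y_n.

Manning's equation rearranged: A R^(2/3) = nQ / (1·√S) = 0.016 × 0.0835 / (√0.0033) = 0.02326.
Try y = 0.164 m: A R^(2/3) = 0.01177 — short.
Try y = 0.263 m: A R^(2/3) = 0.02784 — over.
Try y = 0.237 m: A R^(2/3) = 0.02326 — ≈ 0.02326.

y_n = 0.237 m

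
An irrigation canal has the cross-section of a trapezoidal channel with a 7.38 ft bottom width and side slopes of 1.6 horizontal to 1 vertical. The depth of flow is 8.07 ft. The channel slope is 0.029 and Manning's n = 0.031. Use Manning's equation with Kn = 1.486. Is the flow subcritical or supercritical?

supercritical

With bottom width b = 7.38 ft and side slope z = 1.6: A = (b + zy)y = (7.38 + 1.6×8.07)×8.07 = 163.8 ft²; P = b + 2y√(1+z²) = 7.38 + 2×8.07×1.887 = 37.83 ft.
Hydraulic radius R = A/P = 163.8/37.83 = 4.328 ft.
V = (1.486/n) R^(2/3) √S = (1.486/0.031) × 4.328^(2/3) × √0.029 = 21.68 ft/s. Hydraulic depth D_h = A/T = 163.8/33.2 = 4.932 ft.
Froude number Fr = V/√(g·D_h) = 21.68/√(32.2×4.932) = 1.72, which is greater than 1, so the flow is supercritical.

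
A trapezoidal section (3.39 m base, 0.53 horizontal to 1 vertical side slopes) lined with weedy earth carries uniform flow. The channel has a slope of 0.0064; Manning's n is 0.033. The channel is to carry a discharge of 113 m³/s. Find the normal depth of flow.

Manning's equation rearranged: A R^(2/3) = nQ / (1·√S) = 0.033 × 113 / (√0.0064) = 46.61.
Try y = 5.34 m: A R^(2/3) = 55.26 — high.
Try y = 4.17 m: A R^(2/3) = 34.81 — low.
Try y = 4.88 m: A R^(2/3) = 46.61 — close enough.

y_n = 4.88 m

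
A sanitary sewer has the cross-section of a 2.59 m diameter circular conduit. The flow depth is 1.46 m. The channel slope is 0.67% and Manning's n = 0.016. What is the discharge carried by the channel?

Q = 12.3 m³/s

For a circular section of diameter D = 2.59 m at depth y = 1.46 m, the central angle is θ = 2 arccos(1 − 2y/D) = 3.397 rad. Then A = (D²/8)(θ − sin θ) = 3.06 m² and P = Dθ/2 = 4.399 m.
Hydraulic radius R = A/P = 3.06/4.399 = 0.6957 m.
Manning's equation: Q = (1/n) A R^(2/3) S^(1/2) = (1/0.016) × 3.06 × 0.6957^(2/3) × 0.0067^(1/2) = 12.3 m³/s.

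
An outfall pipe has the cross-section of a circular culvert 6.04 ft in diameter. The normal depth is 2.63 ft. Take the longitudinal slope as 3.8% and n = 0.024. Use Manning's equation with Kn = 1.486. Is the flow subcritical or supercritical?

supercritical

For a circular section of diameter D = 6.04 ft at depth y = 2.63 ft, the central angle is θ = 2 arccos(1 − 2y/D) = 2.883 rad. Then A = (D²/8)(θ − sin θ) = 11.98 ft² and P = Dθ/2 = 8.705 ft.
Hydraulic radius R = A/P = 11.98/8.705 = 1.376 ft.
V = (1.486/n) R^(2/3) √S = (1.486/0.024) × 1.376^(2/3) × √0.038 = 14.93 ft/s. Hydraulic depth D_h = A/T = 11.98/5.989 = 2 ft.
Froude number Fr = V/√(g·D_h) = 14.93/√(32.2×2) = 1.86, which is greater than 1, so the flow is supercritical.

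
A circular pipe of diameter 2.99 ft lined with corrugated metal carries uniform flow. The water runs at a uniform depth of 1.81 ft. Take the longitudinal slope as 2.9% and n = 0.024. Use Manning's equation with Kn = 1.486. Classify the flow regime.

For a circular section of diameter D = 2.99 ft at depth y = 1.81 ft, the central angle is θ = 2 arccos(1 − 2y/D) = 3.566 rad. Then A = (D²/8)(θ − sin θ) = 4.446 ft² and P = Dθ/2 = 5.331 ft.
Hydraulic radius R = A/P = 4.446/5.331 = 0.8338 ft.
V = (1.486/n) R^(2/3) √S = (1.486/0.024) × 0.8338^(2/3) × √0.029 = 9.341 ft/s. Hydraulic depth D_h = A/T = 4.446/2.923 = 1.521 ft.
Froude number Fr = V/√(g·D_h) = 9.341/√(32.2×1.521) = 1.33, which is greater than 1, so the flow is supercritical.

supercritical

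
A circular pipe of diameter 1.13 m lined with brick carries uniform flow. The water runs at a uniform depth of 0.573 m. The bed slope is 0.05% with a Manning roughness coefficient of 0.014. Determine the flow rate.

Q = 0.353 m³/s

For a circular section of diameter D = 1.13 m at depth y = 0.573 m, the central angle is θ = 2 arccos(1 − 2y/D) = 3.17 rad. Then A = (D²/8)(θ − sin θ) = 0.5105 m² and P = Dθ/2 = 1.791 m.
Hydraulic radius R = A/P = 0.5105/1.791 = 0.285 m.
Manning's equation: Q = (1/n) A R^(2/3) S^(1/2) = (1/0.014) × 0.5105 × 0.285^(2/3) × 0.0005^(1/2) = 0.353 m³/s.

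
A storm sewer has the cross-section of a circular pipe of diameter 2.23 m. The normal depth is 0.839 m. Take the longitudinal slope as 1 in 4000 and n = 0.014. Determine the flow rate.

Q = 0.899 m³/s

For a circular section of diameter D = 2.23 m at depth y = 0.839 m, the central angle is θ = 2 arccos(1 − 2y/D) = 2.641 rad. Then A = (D²/8)(θ − sin θ) = 1.344 m² and P = Dθ/2 = 2.945 m.
Hydraulic radius R = A/P = 1.344/2.945 = 0.4563 m.
Manning's equation: Q = (1/n) A R^(2/3) S^(1/2) = (1/0.014) × 1.344 × 0.4563^(2/3) × 0.00025^(1/2) = 0.899 m³/s.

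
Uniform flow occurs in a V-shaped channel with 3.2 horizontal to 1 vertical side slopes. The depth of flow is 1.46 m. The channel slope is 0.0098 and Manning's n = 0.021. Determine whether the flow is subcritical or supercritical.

For a triangular section with side slope z = 3.2: A = zy² = 3.2×1.46² = 6.821 m²; P = 2y√(1+z²) = 2×1.46×3.353 = 9.79 m.
Hydraulic radius R = A/P = 6.821/9.79 = 0.6968 m.
V = (1/n) R^(2/3) √S = (1/0.021) × 0.6968^(2/3) × √0.0098 = 3.705 m/s. Hydraulic depth D_h = A/T = 6.821/9.344 = 0.73 m.
Froude number Fr = V/√(g·D_h) = 3.705/√(9.81×0.73) = 1.38, which is greater than 1, so the flow is supercritical.

supercritical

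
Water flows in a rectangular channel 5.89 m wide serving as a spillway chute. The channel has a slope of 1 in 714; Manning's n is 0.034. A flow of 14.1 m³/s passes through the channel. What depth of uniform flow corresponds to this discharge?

y_n = 1.95 m

Manning's equation rearranged: A R^(2/3) = nQ / (1·√S) = 0.034 × 14.1 / (√0.001401) = 12.81.
Trying y = 1.4 m: A R^(2/3) = 7.963 — short.
Trying y = 2.38 m: A R^(2/3) = 16.84 — over.
Trying y = 1.95 m: A R^(2/3) = 12.78 — matches.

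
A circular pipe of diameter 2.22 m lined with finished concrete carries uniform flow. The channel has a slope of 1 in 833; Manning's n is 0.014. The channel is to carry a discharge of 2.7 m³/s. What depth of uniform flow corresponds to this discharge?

Manning's equation rearranged: A R^(2/3) = nQ / (1·√S) = 0.014 × 2.7 / (√0.0012) = 1.091.
At y = 0.745 m: A R^(2/3) = 0.6348 — too small.
At y = 1.12 m: A R^(2/3) = 1.327 — too large.
At y = 1 m: A R^(2/3) = 1.091 — close enough.

y_n = 1 m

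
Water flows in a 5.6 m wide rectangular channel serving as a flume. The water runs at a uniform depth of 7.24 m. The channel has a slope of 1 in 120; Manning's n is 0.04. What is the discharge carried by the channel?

Flow area A = b·y = 5.6 × 7.24 = 40.54 m². Wetted perimeter P = b + 2y = 5.6 + 2×7.24 = 20.08 m.
Hydraulic radius R = A/P = 40.54/20.08 = 2.019 m.
Manning's equation: Q = (1/n) A R^(2/3) S^(1/2) = (1/0.04) × 40.54 × 2.019^(2/3) × 0.008333^(1/2) = 148 m³/s.

Q = 148 m³/s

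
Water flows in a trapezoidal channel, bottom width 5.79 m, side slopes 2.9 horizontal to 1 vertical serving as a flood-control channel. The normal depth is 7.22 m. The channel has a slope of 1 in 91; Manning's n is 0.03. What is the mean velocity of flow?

V = 8.59 m/s

With bottom width b = 5.79 m and side slope z = 2.9: A = (b + zy)y = (5.79 + 2.9×7.22)×7.22 = 193 m²; P = b + 2y√(1+z²) = 5.79 + 2×7.22×3.068 = 50.09 m.
Hydraulic radius R = A/P = 193/50.09 = 3.853 m.
From Manning's equation, V = (1/n) R^(2/3) S^(1/2) = (1/0.03) × 3.853^(2/3) × 0.01099^(1/2) = 8.59 m/s.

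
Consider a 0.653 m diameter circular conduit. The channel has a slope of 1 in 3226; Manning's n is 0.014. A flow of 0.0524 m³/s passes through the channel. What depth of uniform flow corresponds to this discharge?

Manning's equation rearranged: A R^(2/3) = nQ / (1·√S) = 0.014 × 0.0524 / (√0.00031) = 0.04167.
At y = 0.264 m: A R^(2/3) = 0.03437 — low.
At y = 0.339 m: A R^(2/3) = 0.05328 — high.
At y = 0.294 m: A R^(2/3) = 0.04171 — matches.

y_n = 0.294 m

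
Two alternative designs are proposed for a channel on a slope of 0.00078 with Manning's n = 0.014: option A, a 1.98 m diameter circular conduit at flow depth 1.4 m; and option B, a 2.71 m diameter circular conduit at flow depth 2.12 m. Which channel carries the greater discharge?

Channel A: For a circular section of diameter D = 1.98 m at depth y = 1.4 m, the central angle is θ = 2 arccos(1 − 2y/D) = 3.996 rad. Then A = (D²/8)(θ − sin θ) = 2.327 m² and P = Dθ/2 = 3.956 m. Hydraulic radius R = A/P = 2.327/3.956 = 0.5884 m. Q_A = (1/0.014)·2.327·0.5884^(2/3)·√0.00078 = 3.26 m³/s.
Channel B: For a circular section of diameter D = 2.71 m at depth y = 2.12 m, the central angle is θ = 2 arccos(1 − 2y/D) = 4.341 rad. Then A = (D²/8)(θ − sin θ) = 4.841 m² and P = Dθ/2 = 5.883 m. Hydraulic radius R = A/P = 4.841/5.883 = 0.8229 m. Q_B = (1/0.014)·4.841·0.8229^(2/3)·√0.00078 = 8.481 m³/s.
Q_A = 3.26 m³/s vs Q_B = 8.481 m³/s, so channel B carries more.

channel B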